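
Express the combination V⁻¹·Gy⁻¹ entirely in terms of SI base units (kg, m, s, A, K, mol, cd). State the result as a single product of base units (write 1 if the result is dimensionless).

kg⁻¹·m⁻⁴·s⁵·A

V = W/A (potential = power per current),
    = kg·m²·s⁻³·A⁻¹.
So V⁻¹ = kg⁻¹·m⁻²·s³·A.
Gy = J/kg (absorbed dose = energy per mass),
    = m²·s⁻².
So Gy⁻¹ = m⁻²·s².
Combining: V⁻¹·Gy⁻¹ = (kg⁻¹·m⁻²·s³·A) · (m⁻²·s²) = kg⁻¹·m⁻⁴·s⁵·A.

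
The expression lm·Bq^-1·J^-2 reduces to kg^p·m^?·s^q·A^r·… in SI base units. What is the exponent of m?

lm = cd·sr = cd (luminous flux; sr is dimensionless).
Bq = 1/s = s⁻¹ (activity is decays per second).
So Bq⁻¹ = s.
J = N·m (work = force × distance),
    = kg·m²·s⁻².
So J⁻² = kg⁻²·m⁻⁴·s⁴.
Combining: lm·Bq⁻¹·J⁻² = cd · s · (kg⁻²·m⁻⁴·s⁴) = kg⁻²·m⁻⁴·s⁵·cd.
The exponent of m is -4.

-4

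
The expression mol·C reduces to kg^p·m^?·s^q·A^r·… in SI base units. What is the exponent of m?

0

C = A·s = s·A (charge = current × time).
Combining: mol·C = mol · (s·A) = s·A·mol.
The exponent of m is 0.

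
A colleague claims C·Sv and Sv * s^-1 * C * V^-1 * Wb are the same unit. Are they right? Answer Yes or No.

Left side:
  C = s·A.
  Sv = m²·s⁻².
  Combining: C·Sv = (s·A) · (m²·s⁻²) = m²·s⁻¹·A.
Right side:
  Sv = m²·s⁻².
  C = s·A.
  V = kg·m²·s⁻³·A⁻¹.
  So V⁻¹ = kg⁻¹·m⁻²·s³·A.
  Wb = kg·m²·s⁻²·A⁻¹.
  Combining: Sv·s⁻¹·C·V⁻¹·Wb = (m²·s⁻²) · s⁻¹ · (s·A) · (kg⁻¹·m⁻²·s³·A) · (kg·m²·s⁻²·A⁻¹) = m²·s⁻¹·A.
Both reduce to m²·s⁻¹·A.

Yes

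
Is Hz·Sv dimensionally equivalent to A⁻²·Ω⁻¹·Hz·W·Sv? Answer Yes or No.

Yes

Left side:
  Hz = 1/s = s⁻¹ (frequency is cycles per second).
  Sv = J/kg (equivalent dose = energy per mass),
      = m²·s⁻².
  Combining: Hz·Sv = s⁻¹ · (m²·s⁻²) = m²·s⁻³.
Right side:
  Ω = V/A (resistance = voltage per current),
      = kg·m²·s⁻³·A⁻².
  So Ω⁻¹ = kg⁻¹·m⁻²·s³·A².
  Hz = 1/s = s⁻¹ (frequency is cycles per second).
  W = J/s (power = energy per time),
      = kg·m²·s⁻³.
  Sv = J/kg (equivalent dose = energy per mass),
      = m²·s⁻².
  Combining: A⁻²·Ω⁻¹·Hz·W·Sv = A⁻² · (kg⁻¹·m⁻²·s³·A²) · s⁻¹ · (kg·m²·s⁻³) · (m²·s⁻²) = m²·s⁻³.
Both reduce to m²·s⁻³.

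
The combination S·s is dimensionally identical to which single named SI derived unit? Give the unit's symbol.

S = 1/Ω (conductance is reciprocal resistance),
    = kg⁻¹·m⁻²·s³·A².
Combining: S·s = (kg⁻¹·m⁻²·s³·A²) · s = kg⁻¹·m⁻²·s⁴·A².
kg⁻¹·m⁻²·s⁴·A² is the base-SI form of the farad.

F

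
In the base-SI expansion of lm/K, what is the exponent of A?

0

lm = cd·sr = cd (luminous flux; sr is dimensionless).
Combining: lm·K⁻¹ = cd · K⁻¹ = K⁻¹·cd.
The exponent of A is 0.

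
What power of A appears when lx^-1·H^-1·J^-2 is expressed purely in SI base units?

lx = lm/m² (illuminance = luminous flux per area),
    = m⁻²·cd.
So lx⁻¹ = m²·cd⁻¹.
H = Wb/A (inductance = flux per current),
    = kg·m²·s⁻²·A⁻².
So H⁻¹ = kg⁻¹·m⁻²·s²·A².
J = N·m (work = force × distance),
    = kg·m²·s⁻².
So J⁻² = kg⁻²·m⁻⁴·s⁴.
Combining: lx⁻¹·H⁻¹·J⁻² = (m²·cd⁻¹) · (kg⁻¹·m⁻²·s²·A²) · (kg⁻²·m⁻⁴·s⁴) = kg⁻³·m⁻⁴·s⁶·A²·cd⁻¹.
The exponent of A is 2.

2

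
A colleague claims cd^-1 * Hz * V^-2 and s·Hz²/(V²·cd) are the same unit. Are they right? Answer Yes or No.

Yes

Left side:
  Hz = 1/s = s⁻¹ (frequency is cycles per second).
  V = W/A (potential = power per current),
      = kg·m²·s⁻³·A⁻¹.
  So V⁻² = kg⁻²·m⁻⁴·s⁶·A².
  Combining: cd⁻¹·Hz·V⁻² = cd⁻¹ · s⁻¹ · (kg⁻²·m⁻⁴·s⁶·A²) = kg⁻²·m⁻⁴·s⁵·A²·cd⁻¹.
Right side:
  V = W/A (potential = power per current),
      = kg·m²·s⁻³·A⁻¹.
  So V⁻² = kg⁻²·m⁻⁴·s⁶·A².
  Hz = 1/s = s⁻¹ (frequency is cycles per second).
  So Hz² = s⁻².
  Combining: s·V⁻²·cd⁻¹·Hz² = s · (kg⁻²·m⁻⁴·s⁶·A²) · cd⁻¹ · s⁻² = kg⁻²·m⁻⁴·s⁵·A²·cd⁻¹.
Both reduce to kg⁻²·m⁻⁴·s⁵·A²·cd⁻¹.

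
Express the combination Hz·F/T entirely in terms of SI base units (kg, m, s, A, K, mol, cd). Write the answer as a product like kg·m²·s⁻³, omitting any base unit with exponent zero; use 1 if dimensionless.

Hz = 1/s = s⁻¹ (frequency is cycles per second).
T = Wb/m² (flux density = flux per area),
    = kg·s⁻²·A⁻¹.
So T⁻¹ = kg⁻¹·s²·A.
F = C/V (capacitance = charge per voltage),
    = A·s/(kg·m²·s⁻³·A⁻¹) (substituting C and V),
    = kg⁻¹·m⁻²·s⁴·A².
Combining: Hz·T⁻¹·F = s⁻¹ · (kg⁻¹·s²·A) · (kg⁻¹·m⁻²·s⁴·A²) = kg⁻²·m⁻²·s⁵·A³.

kg⁻²·m⁻²·s⁵·A³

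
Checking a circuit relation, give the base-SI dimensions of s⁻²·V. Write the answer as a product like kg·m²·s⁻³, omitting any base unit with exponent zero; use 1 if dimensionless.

kg·m²·s⁻⁵·A⁻¹

V = W/A (potential = power per current),
    = kg·m²·s⁻³·A⁻¹.
Combining: s⁻²·V = s⁻² · (kg·m²·s⁻³·A⁻¹) = kg·m²·s⁻⁵·A⁻¹.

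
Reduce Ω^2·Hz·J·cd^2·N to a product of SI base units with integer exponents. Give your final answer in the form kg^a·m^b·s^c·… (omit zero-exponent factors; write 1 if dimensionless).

Ω = V/A (resistance = voltage per current),
    = kg·m²·s⁻³·A⁻².
So Ω² = kg²·m⁴·s⁻⁶·A⁻⁴.
Hz = 1/s = s⁻¹ (frequency is cycles per second).
J = N·m (work = force × distance),
    = kg·m²·s⁻².
N = kg·m/s² = kg·m·s⁻² (force = mass × acceleration).
Combining: Ω²·Hz·J·cd²·N = (kg²·m⁴·s⁻⁶·A⁻⁴) · s⁻¹ · (kg·m²·s⁻²) · cd² · (kg·m·s⁻²) = kg⁴·m⁷·s⁻¹¹·A⁻⁴·cd².

kg⁴·m⁷·s⁻¹¹·A⁻⁴·cd²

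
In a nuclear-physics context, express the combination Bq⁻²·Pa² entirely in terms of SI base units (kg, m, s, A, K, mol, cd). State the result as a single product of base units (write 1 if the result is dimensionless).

kg²·m⁻²·s⁻²

Bq = s⁻¹.
So Bq⁻² = s².
Pa = kg·m⁻¹·s⁻².
So Pa² = kg²·m⁻²·s⁻⁴.
Combining: Bq⁻²·Pa² = s² · (kg²·m⁻²·s⁻⁴) = kg²·m⁻²·s⁻².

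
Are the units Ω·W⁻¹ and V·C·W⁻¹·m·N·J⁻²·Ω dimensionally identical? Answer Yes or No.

Yes

Left side:
  Ω = kg·m²·s⁻³·A⁻².
  W = kg·m²·s⁻³.
  So W⁻¹ = kg⁻¹·m⁻²·s³.
  Combining: Ω·W⁻¹ = (kg·m²·s⁻³·A⁻²) · (kg⁻¹·m⁻²·s³) = A⁻².
Right side:
  V = W/A (potential = power per current),
      = kg·m²·s⁻³·A⁻¹.
  C = A·s = s·A (charge = current × time).
  W = J/s (power = energy per time),
      = kg·m²·s⁻³.
  So W⁻¹ = kg⁻¹·m⁻²·s³.
  N = kg·m/s² = kg·m·s⁻² (force = mass × acceleration).
  J = N·m (work = force × distance),
      = kg·m²·s⁻².
  So J⁻² = kg⁻²·m⁻⁴·s⁴.
  Ω = V/A (resistance = voltage per current),
      = kg·m²·s⁻³·A⁻².
  Combining: V·C·W⁻¹·m·N·J⁻²·Ω = (kg·m²·s⁻³·A⁻¹) · (s·A) · (kg⁻¹·m⁻²·s³) · m · (kg·m·s⁻²) · (kg⁻²·m⁻⁴·s⁴) · (kg·m²·s⁻³·A⁻²) = A⁻².
Both reduce to A⁻².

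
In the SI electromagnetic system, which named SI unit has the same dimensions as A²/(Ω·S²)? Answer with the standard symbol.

Ω = V/A (resistance = voltage per current),
    = kg·m²·s⁻³·A⁻².
So Ω⁻¹ = kg⁻¹·m⁻²·s³·A².
S = 1/Ω (conductance is reciprocal resistance),
    = kg⁻¹·m⁻²·s³·A².
So S⁻² = kg²·m⁴·s⁻⁶·A⁻⁴.
Combining: Ω⁻¹·S⁻²·A² = (kg⁻¹·m⁻²·s³·A²) · (kg²·m⁴·s⁻⁶·A⁻⁴) · A² = kg·m²·s⁻³.
kg·m²·s⁻³ is the base-SI form of the watt.

W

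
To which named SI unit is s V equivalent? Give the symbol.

Wb

V = W/A (potential = power per current),
    = kg·m²·s⁻³·A⁻¹.
Combining: s·V = s · (kg·m²·s⁻³·A⁻¹) = kg·m²·s⁻²·A⁻¹.
kg·m²·s⁻²·A⁻¹ is the base-SI form of the weber.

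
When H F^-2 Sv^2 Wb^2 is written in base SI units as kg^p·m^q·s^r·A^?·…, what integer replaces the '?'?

H = Wb/A (inductance = flux per current),
    = kg·m²·s⁻²·A⁻².
F = C/V (capacitance = charge per voltage),
    = A·s/(kg·m²·s⁻³·A⁻¹) (substituting C and V),
    = kg⁻¹·m⁻²·s⁴·A².
So F⁻² = kg²·m⁴·s⁻⁸·A⁻⁴.
Sv = J/kg (equivalent dose = energy per mass),
    = m²·s⁻².
So Sv² = m⁴·s⁻⁴.
Wb = V·s (flux: a volt is a weber per second),
    = kg·m²·s⁻²·A⁻¹.
So Wb² = kg²·m⁴·s⁻⁴·A⁻².
Combining: H·F⁻²·Sv²·Wb² = (kg·m²·s⁻²·A⁻²) · (kg²·m⁴·s⁻⁸·A⁻⁴) · (m⁴·s⁻⁴) · (kg²·m⁴·s⁻⁴·A⁻²) = kg⁵·m¹⁴·s⁻¹⁸·A⁻⁸.
The exponent of A is -8.

-8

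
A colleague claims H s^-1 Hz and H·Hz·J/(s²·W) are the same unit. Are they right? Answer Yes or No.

Left side:
  H = Wb/A (inductance = flux per current),
      = kg·m²·s⁻²·A⁻².
  Hz = 1/s = s⁻¹ (frequency is cycles per second).
  Combining: H·s⁻¹·Hz = (kg·m²·s⁻²·A⁻²) · s⁻¹ · s⁻¹ = kg·m²·s⁻⁴·A⁻².
Right side:
  W = J/s (power = energy per time),
      = kg·m²·s⁻³.
  So W⁻¹ = kg⁻¹·m⁻²·s³.
  H = Wb/A (inductance = flux per current),
      = kg·m²·s⁻²·A⁻².
  Hz = 1/s = s⁻¹ (frequency is cycles per second).
  J = N·m (work = force × distance),
      = kg·m²·s⁻².
  Combining: s⁻²·W⁻¹·H·Hz·J = s⁻² · (kg⁻¹·m⁻²·s³) · (kg·m²·s⁻²·A⁻²) · s⁻¹ · (kg·m²·s⁻²) = kg·m²·s⁻⁴·A⁻².
Both reduce to kg·m²·s⁻⁴·A⁻².

Yes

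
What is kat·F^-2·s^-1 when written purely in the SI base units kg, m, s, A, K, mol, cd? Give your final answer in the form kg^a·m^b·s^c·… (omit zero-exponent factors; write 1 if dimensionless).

kg²·m⁴·s⁻¹⁰·A⁻⁴·mol

kat = s⁻¹·mol.
F = kg⁻¹·m⁻²·s⁴·A².
So F⁻² = kg²·m⁴·s⁻⁸·A⁻⁴.
Combining: kat·F⁻²·s⁻¹ = (s⁻¹·mol) · (kg²·m⁴·s⁻⁸·A⁻⁴) · s⁻¹ = kg²·m⁴·s⁻¹⁰·A⁻⁴·mol.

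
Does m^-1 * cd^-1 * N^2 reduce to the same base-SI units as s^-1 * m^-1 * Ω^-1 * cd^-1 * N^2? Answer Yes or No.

No

Left side:
  N = kg·m/s² = kg·m·s⁻² (force = mass × acceleration).
  So N² = kg²·m²·s⁻⁴.
  Combining: m⁻¹·cd⁻¹·N² = m⁻¹ · cd⁻¹ · (kg²·m²·s⁻⁴) = kg²·m·s⁻⁴·cd⁻¹.
Right side:
  Ω = V/A (resistance = voltage per current),
      = kg·m²·s⁻³·A⁻².
  So Ω⁻¹ = kg⁻¹·m⁻²·s³·A².
  N = kg·m/s² = kg·m·s⁻² (force = mass × acceleration).
  So N² = kg²·m²·s⁻⁴.
  Combining: s⁻¹·m⁻¹·Ω⁻¹·cd⁻¹·N² = s⁻¹ · m⁻¹ · (kg⁻¹·m⁻²·s³·A²) · cd⁻¹ · (kg²·m²·s⁻⁴) = kg·m⁻¹·s⁻²·A²·cd⁻¹.
Left is kg²·m·s⁻⁴·cd⁻¹; right is kg·m⁻¹·s⁻²·A²·cd⁻¹ — different.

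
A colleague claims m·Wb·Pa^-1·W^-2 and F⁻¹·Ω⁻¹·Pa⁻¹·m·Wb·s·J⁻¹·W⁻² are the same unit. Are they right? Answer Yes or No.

Left side:
  Wb = V·s (flux: a volt is a weber per second),
      = kg·m²·s⁻²·A⁻¹.
  Pa = N/m² (pressure = force per area),
      = kg·m⁻¹·s⁻².
  So Pa⁻¹ = kg⁻¹·m·s².
  W = J/s (power = energy per time),
      = kg·m²·s⁻³.
  So W⁻² = kg⁻²·m⁻⁴·s⁶.
  Combining: m·Wb·Pa⁻¹·W⁻² = m · (kg·m²·s⁻²·A⁻¹) · (kg⁻¹·m·s²) · (kg⁻²·m⁻⁴·s⁶) = kg⁻²·s⁶·A⁻¹.
Right side:
  F = kg⁻¹·m⁻²·s⁴·A².
  So F⁻¹ = kg·m²·s⁻⁴·A⁻².
  Ω = kg·m²·s⁻³·A⁻².
  So Ω⁻¹ = kg⁻¹·m⁻²·s³·A².
  Pa = kg·m⁻¹·s⁻².
  So Pa⁻¹ = kg⁻¹·m·s².
  Wb = kg·m²·s⁻²·A⁻¹.
  J = kg·m²·s⁻².
  So J⁻¹ = kg⁻¹·m⁻²·s².
  W = kg·m²·s⁻³.
  So W⁻² = kg⁻²·m⁻⁴·s⁶.
  Combining: F⁻¹·Ω⁻¹·Pa⁻¹·m·Wb·s·J⁻¹·W⁻² = (kg·m²·s⁻⁴·A⁻²) · (kg⁻¹·m⁻²·s³·A²) · (kg⁻¹·m·s²) · m · (kg·m²·s⁻²·A⁻¹) · s · (kg⁻¹·m⁻²·s²) · (kg⁻²·m⁻⁴·s⁶) = kg⁻³·m⁻²·s⁸·A⁻¹.
Left is kg⁻²·s⁶·A⁻¹; right is kg⁻³·m⁻²·s⁸·A⁻¹ — different.

No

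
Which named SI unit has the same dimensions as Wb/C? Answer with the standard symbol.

C = A·s = s·A (charge = current × time).
So C⁻¹ = s⁻¹·A⁻¹.
Wb = V·s (flux: a volt is a weber per second),
    = kg·m²·s⁻²·A⁻¹.
Combining: C⁻¹·Wb = (s⁻¹·A⁻¹) · (kg·m²·s⁻²·A⁻¹) = kg·m²·s⁻³·A⁻².
kg·m²·s⁻³·A⁻² is the base-SI form of the ohm.

Ω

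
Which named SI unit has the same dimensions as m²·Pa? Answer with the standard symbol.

Pa = N/m² (pressure = force per area),
    = kg·m⁻¹·s⁻².
Combining: m²·Pa = m² · (kg·m⁻¹·s⁻²) = kg·m·s⁻².
kg·m·s⁻² is the base-SI form of the newton.

N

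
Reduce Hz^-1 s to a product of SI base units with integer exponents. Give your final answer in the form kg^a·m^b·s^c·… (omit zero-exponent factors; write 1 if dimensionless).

s²

Hz = s⁻¹.
So Hz⁻¹ = s.
Combining: Hz⁻¹·s = s · s = s².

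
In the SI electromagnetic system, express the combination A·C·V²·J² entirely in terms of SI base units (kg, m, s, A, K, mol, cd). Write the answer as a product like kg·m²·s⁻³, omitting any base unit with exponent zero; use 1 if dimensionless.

C = A·s = s·A (charge = current × time).
V = W/A (potential = power per current),
    = kg·m²·s⁻³·A⁻¹.
So V² = kg²·m⁴·s⁻⁶·A⁻².
J = N·m (work = force × distance),
    = kg·m²·s⁻².
So J² = kg²·m⁴·s⁻⁴.
Combining: A·C·V²·J² = A · (s·A) · (kg²·m⁴·s⁻⁶·A⁻²) · (kg²·m⁴·s⁻⁴) = kg⁴·m⁸·s⁻⁹.

kg⁴·m⁸·s⁻⁹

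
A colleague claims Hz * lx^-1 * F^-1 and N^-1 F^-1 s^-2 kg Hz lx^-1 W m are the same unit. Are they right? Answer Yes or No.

Left side:
  Hz = s⁻¹.
  lx = m⁻²·cd.
  So lx⁻¹ = m²·cd⁻¹.
  F = kg⁻¹·m⁻²·s⁴·A².
  So F⁻¹ = kg·m²·s⁻⁴·A⁻².
  Combining: Hz·lx⁻¹·F⁻¹ = s⁻¹ · (m²·cd⁻¹) · (kg·m²·s⁻⁴·A⁻²) = kg·m⁴·s⁻⁵·A⁻²·cd⁻¹.
Right side:
  N = kg·m·s⁻².
  So N⁻¹ = kg⁻¹·m⁻¹·s².
  F = kg⁻¹·m⁻²·s⁴·A².
  So F⁻¹ = kg·m²·s⁻⁴·A⁻².
  Hz = s⁻¹.
  lx = m⁻²·cd.
  So lx⁻¹ = m²·cd⁻¹.
  W = kg·m²·s⁻³.
  Combining: N⁻¹·F⁻¹·s⁻²·kg·Hz·lx⁻¹·W·m = (kg⁻¹·m⁻¹·s²) · (kg·m²·s⁻⁴·A⁻²) · s⁻² · kg · s⁻¹ · (m²·cd⁻¹) · (kg·m²·s⁻³) · m = kg²·m⁶·s⁻⁸·A⁻²·cd⁻¹.
Left is kg·m⁴·s⁻⁵·A⁻²·cd⁻¹; right is kg²·m⁶·s⁻⁸·A⁻²·cd⁻¹ — different.

No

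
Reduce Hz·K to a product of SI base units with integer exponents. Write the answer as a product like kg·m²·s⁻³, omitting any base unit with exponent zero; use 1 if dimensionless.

Hz = 1/s = s⁻¹ (frequency is cycles per second).
Combining: Hz·K = s⁻¹ · K = s⁻¹·K.

s⁻¹·K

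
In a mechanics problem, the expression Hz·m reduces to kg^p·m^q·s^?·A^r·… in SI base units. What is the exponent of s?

Hz = 1/s = s⁻¹ (frequency is cycles per second).
Combining: Hz·m = s⁻¹ · m = m·s⁻¹.
The exponent of s is -1.

-1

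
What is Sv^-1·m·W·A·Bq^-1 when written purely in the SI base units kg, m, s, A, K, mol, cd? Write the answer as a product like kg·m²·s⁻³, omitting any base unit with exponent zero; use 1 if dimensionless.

Sv = J/kg (equivalent dose = energy per mass),
    = m²·s⁻².
So Sv⁻¹ = m⁻²·s².
W = J/s (power = energy per time),
    = kg·m²·s⁻³.
Bq = 1/s = s⁻¹ (activity is decays per second).
So Bq⁻¹ = s.
Combining: Sv⁻¹·m·W·A·Bq⁻¹ = (m⁻²·s²) · m · (kg·m²·s⁻³) · A · s = kg·m·A.

kg·m·A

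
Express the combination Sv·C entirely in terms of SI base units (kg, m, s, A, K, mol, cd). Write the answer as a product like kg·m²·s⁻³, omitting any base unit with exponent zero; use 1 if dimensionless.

Sv = m²·s⁻².
C = s·A.
Combining: Sv·C = (m²·s⁻²) · (s·A) = m²·s⁻¹·A.

m²·s⁻¹·A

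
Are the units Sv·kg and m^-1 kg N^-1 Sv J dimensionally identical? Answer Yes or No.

Yes

Left side:
  Sv = J/kg (equivalent dose = energy per mass),
      = m²·s⁻².
  Combining: Sv·kg = (m²·s⁻²) · kg = kg·m²·s⁻².
Right side:
  N = kg·m·s⁻².
  So N⁻¹ = kg⁻¹·m⁻¹·s².
  Sv = m²·s⁻².
  J = kg·m²·s⁻².
  Combining: m⁻¹·kg·N⁻¹·Sv·J = m⁻¹ · kg · (kg⁻¹·m⁻¹·s²) · (m²·s⁻²) · (kg·m²·s⁻²) = kg·m²·s⁻².
Both reduce to kg·m²·s⁻².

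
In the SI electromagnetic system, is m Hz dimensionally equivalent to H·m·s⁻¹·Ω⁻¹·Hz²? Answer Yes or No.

Left side:
  Hz = s⁻¹.
  Combining: m·Hz = m · s⁻¹ = m·s⁻¹.
Right side:
  H = Wb/A (inductance = flux per current),
      = kg·m²·s⁻²·A⁻².
  Ω = V/A (resistance = voltage per current),
      = kg·m²·s⁻³·A⁻².
  So Ω⁻¹ = kg⁻¹·m⁻²·s³·A².
  Hz = 1/s = s⁻¹ (frequency is cycles per second).
  So Hz² = s⁻².
  Combining: H·m·s⁻¹·Ω⁻¹·Hz² = (kg·m²·s⁻²·A⁻²) · m · s⁻¹ · (kg⁻¹·m⁻²·s³·A²) · s⁻² = m·s⁻².
Left is m·s⁻¹; right is m·s⁻² — different.

No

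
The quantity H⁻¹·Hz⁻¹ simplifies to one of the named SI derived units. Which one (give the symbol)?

S

H = kg·m²·s⁻²·A⁻².
So H⁻¹ = kg⁻¹·m⁻²·s²·A².
Hz = s⁻¹.
So Hz⁻¹ = s.
Combining: H⁻¹·Hz⁻¹ = (kg⁻¹·m⁻²·s²·A²) · s = kg⁻¹·m⁻²·s³·A².
kg⁻¹·m⁻²·s³·A² is the base-SI form of the siemens.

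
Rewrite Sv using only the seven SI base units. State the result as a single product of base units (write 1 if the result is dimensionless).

m²·s⁻²

Sv = m²·s⁻².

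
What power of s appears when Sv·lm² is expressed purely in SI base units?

-2

Sv = J/kg (equivalent dose = energy per mass),
    = m²·s⁻².
lm = cd·sr = cd (luminous flux; sr is dimensionless).
So lm² = cd².
Combining: Sv·lm² = (m²·s⁻²) · cd² = m²·s⁻²·cd².
The exponent of s is -2.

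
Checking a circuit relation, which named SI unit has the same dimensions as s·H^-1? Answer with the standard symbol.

H = Wb/A (inductance = flux per current),
    = kg·m²·s⁻²·A⁻².
So H⁻¹ = kg⁻¹·m⁻²·s²·A².
Combining: s·H⁻¹ = s · (kg⁻¹·m⁻²·s²·A²) = kg⁻¹·m⁻²·s³·A².
kg⁻¹·m⁻²·s³·A² is the base-SI form of the siemens.

S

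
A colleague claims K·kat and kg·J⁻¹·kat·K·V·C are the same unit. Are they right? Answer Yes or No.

No

Left side:
  kat = s⁻¹·mol.
  Combining: K·kat = K · (s⁻¹·mol) = s⁻¹·K·mol.
Right side:
  J = kg·m²·s⁻².
  So J⁻¹ = kg⁻¹·m⁻²·s².
  kat = s⁻¹·mol.
  V = kg·m²·s⁻³·A⁻¹.
  C = s·A.
  Combining: kg·J⁻¹·kat·K·V·C = kg · (kg⁻¹·m⁻²·s²) · (s⁻¹·mol) · K · (kg·m²·s⁻³·A⁻¹) · (s·A) = kg·s⁻¹·K·mol.
Left is s⁻¹·K·mol; right is kg·s⁻¹·K·mol — different.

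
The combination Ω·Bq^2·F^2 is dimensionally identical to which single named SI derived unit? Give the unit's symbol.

Ω = kg·m²·s⁻³·A⁻².
Bq = s⁻¹.
So Bq² = s⁻².
F = kg⁻¹·m⁻²·s⁴·A².
So F² = kg⁻²·m⁻⁴·s⁸·A⁴.
Combining: Ω·Bq²·F² = (kg·m²·s⁻³·A⁻²) · s⁻² · (kg⁻²·m⁻⁴·s⁸·A⁴) = kg⁻¹·m⁻²·s³·A².
kg⁻¹·m⁻²·s³·A² is the base-SI form of the siemens.

S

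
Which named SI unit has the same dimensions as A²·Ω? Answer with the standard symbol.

W

Ω = V/A (resistance = voltage per current),
    = kg·m²·s⁻³·A⁻².
Combining: A²·Ω = A² · (kg·m²·s⁻³·A⁻²) = kg·m²·s⁻³.
kg·m²·s⁻³ is the base-SI form of the watt.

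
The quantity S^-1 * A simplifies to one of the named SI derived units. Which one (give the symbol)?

V

S = kg⁻¹·m⁻²·s³·A².
So S⁻¹ = kg·m²·s⁻³·A⁻².
Combining: S⁻¹·A = (kg·m²·s⁻³·A⁻²) · A = kg·m²·s⁻³·A⁻¹.
kg·m²·s⁻³·A⁻¹ is the base-SI form of the volt.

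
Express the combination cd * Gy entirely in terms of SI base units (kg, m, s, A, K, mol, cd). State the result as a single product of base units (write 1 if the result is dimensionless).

m²·s⁻²·cd

Gy = m²·s⁻².
Combining: cd·Gy = cd · (m²·s⁻²) = m²·s⁻²·cd.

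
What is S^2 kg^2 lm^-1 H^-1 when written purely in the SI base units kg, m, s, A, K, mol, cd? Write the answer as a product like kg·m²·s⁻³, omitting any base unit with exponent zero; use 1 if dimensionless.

kg⁻¹·m⁻⁶·s⁸·A⁶·cd⁻¹

S = kg⁻¹·m⁻²·s³·A².
So S² = kg⁻²·m⁻⁴·s⁶·A⁴.
lm = cd.
So lm⁻¹ = cd⁻¹.
H = kg·m²·s⁻²·A⁻².
So H⁻¹ = kg⁻¹·m⁻²·s²·A².
Combining: S²·kg²·lm⁻¹·H⁻¹ = (kg⁻²·m⁻⁴·s⁶·A⁴) · kg² · cd⁻¹ · (kg⁻¹·m⁻²·s²·A²) = kg⁻¹·m⁻⁶·s⁸·A⁶·cd⁻¹.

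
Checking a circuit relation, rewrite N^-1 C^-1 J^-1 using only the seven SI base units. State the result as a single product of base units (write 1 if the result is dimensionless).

N = kg·m/s² = kg·m·s⁻² (force = mass × acceleration).
So N⁻¹ = kg⁻¹·m⁻¹·s².
C = A·s = s·A (charge = current × time).
So C⁻¹ = s⁻¹·A⁻¹.
J = N·m (work = force × distance),
    = kg·m²·s⁻².
So J⁻¹ = kg⁻¹·m⁻²·s².
Combining: N⁻¹·C⁻¹·J⁻¹ = (kg⁻¹·m⁻¹·s²) · (s⁻¹·A⁻¹) · (kg⁻¹·m⁻²·s²) = kg⁻²·m⁻³·s³·A⁻¹.

kg⁻²·m⁻³·s³·A⁻¹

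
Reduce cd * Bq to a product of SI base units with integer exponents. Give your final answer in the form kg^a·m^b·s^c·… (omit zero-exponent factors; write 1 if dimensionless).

Bq = s⁻¹.
Combining: cd·Bq = cd · s⁻¹ = s⁻¹·cd.

s⁻¹·cd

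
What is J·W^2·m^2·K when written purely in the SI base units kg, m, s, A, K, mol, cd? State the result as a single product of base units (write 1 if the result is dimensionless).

J = kg·m²·s⁻².
W = kg·m²·s⁻³.
So W² = kg²·m⁴·s⁻⁶.
Combining: J·W²·m²·K = (kg·m²·s⁻²) · (kg²·m⁴·s⁻⁶) · m² · K = kg³·m⁸·s⁻⁸·K.

kg³·m⁸·s⁻⁸·K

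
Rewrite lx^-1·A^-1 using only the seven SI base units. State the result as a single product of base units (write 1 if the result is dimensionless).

lx = m⁻²·cd.
So lx⁻¹ = m²·cd⁻¹.
Combining: lx⁻¹·A⁻¹ = (m²·cd⁻¹) · A⁻¹ = m²·A⁻¹·cd⁻¹.

m²·A⁻¹·cd⁻¹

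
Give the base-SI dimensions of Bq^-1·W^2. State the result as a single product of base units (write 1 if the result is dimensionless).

Bq = s⁻¹.
So Bq⁻¹ = s.
W = kg·m²·s⁻³.
So W² = kg²·m⁴·s⁻⁶.
Combining: Bq⁻¹·W² = s · (kg²·m⁴·s⁻⁶) = kg²·m⁴·s⁻⁵.

kg²·m⁴·s⁻⁵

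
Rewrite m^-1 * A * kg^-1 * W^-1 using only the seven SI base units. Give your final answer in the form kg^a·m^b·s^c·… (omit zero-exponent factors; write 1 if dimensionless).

W = kg·m²·s⁻³.
So W⁻¹ = kg⁻¹·m⁻²·s³.
Combining: m⁻¹·A·kg⁻¹·W⁻¹ = m⁻¹ · A · kg⁻¹ · (kg⁻¹·m⁻²·s³) = kg⁻²·m⁻³·s³·A.

kg⁻²·m⁻³·s³·A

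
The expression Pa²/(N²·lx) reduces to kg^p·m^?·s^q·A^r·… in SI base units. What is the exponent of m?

-2

N = kg·m/s² = kg·m·s⁻² (force = mass × acceleration).
So N⁻² = kg⁻²·m⁻²·s⁴.
Pa = N/m² (pressure = force per area),
    = kg·m⁻¹·s⁻².
So Pa² = kg²·m⁻²·s⁻⁴.
lx = lm/m² (illuminance = luminous flux per area),
    = m⁻²·cd.
So lx⁻¹ = m²·cd⁻¹.
Combining: N⁻²·Pa²·lx⁻¹ = (kg⁻²·m⁻²·s⁴) · (kg²·m⁻²·s⁻⁴) · (m²·cd⁻¹) = m⁻²·cd⁻¹.
The exponent of m is -2.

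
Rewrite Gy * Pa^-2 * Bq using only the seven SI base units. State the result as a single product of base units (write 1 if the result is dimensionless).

kg⁻²·m⁴·s

Gy = m²·s⁻².
Pa = kg·m⁻¹·s⁻².
So Pa⁻² = kg⁻²·m²·s⁴.
Bq = s⁻¹.
Combining: Gy·Pa⁻²·Bq = (m²·s⁻²) · (kg⁻²·m²·s⁴) · s⁻¹ = kg⁻²·m⁴·s.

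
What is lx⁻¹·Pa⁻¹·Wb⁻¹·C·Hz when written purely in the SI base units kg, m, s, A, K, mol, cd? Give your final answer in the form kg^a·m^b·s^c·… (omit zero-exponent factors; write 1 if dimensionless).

lx = lm/m² (illuminance = luminous flux per area),
    = m⁻²·cd.
So lx⁻¹ = m²·cd⁻¹.
Pa = N/m² (pressure = force per area),
    = kg·m⁻¹·s⁻².
So Pa⁻¹ = kg⁻¹·m·s².
Wb = V·s (flux: a volt is a weber per second),
    = kg·m²·s⁻²·A⁻¹.
So Wb⁻¹ = kg⁻¹·m⁻²·s²·A.
C = A·s = s·A (charge = current × time).
Hz = 1/s = s⁻¹ (frequency is cycles per second).
Combining: lx⁻¹·Pa⁻¹·Wb⁻¹·C·Hz = (m²·cd⁻¹) · (kg⁻¹·m·s²) · (kg⁻¹·m⁻²·s²·A) · (s·A) · s⁻¹ = kg⁻²·m·s⁴·A²·cd⁻¹.

kg⁻²·m·s⁴·A²·cd⁻¹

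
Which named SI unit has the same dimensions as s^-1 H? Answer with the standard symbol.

Ω

H = kg·m²·s⁻²·A⁻².
Combining: s⁻¹·H = s⁻¹ · (kg·m²·s⁻²·A⁻²) = kg·m²·s⁻³·A⁻².
kg·m²·s⁻³·A⁻² is the base-SI form of the ohm.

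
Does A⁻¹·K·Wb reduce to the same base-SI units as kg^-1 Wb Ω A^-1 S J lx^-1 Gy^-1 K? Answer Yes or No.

Left side:
  Wb = V·s (flux: a volt is a weber per second),
      = kg·m²·s⁻²·A⁻¹.
  Combining: A⁻¹·K·Wb = A⁻¹ · K · (kg·m²·s⁻²·A⁻¹) = kg·m²·s⁻²·A⁻²·K.
Right side:
  Wb = V·s (flux: a volt is a weber per second),
      = kg·m²·s⁻²·A⁻¹.
  Ω = V/A (resistance = voltage per current),
      = kg·m²·s⁻³·A⁻².
  S = 1/Ω (conductance is reciprocal resistance),
      = kg⁻¹·m⁻²·s³·A².
  J = N·m (work = force × distance),
      = kg·m²·s⁻².
  lx = lm/m² (illuminance = luminous flux per area),
      = m⁻²·cd.
  So lx⁻¹ = m²·cd⁻¹.
  Gy = J/kg (absorbed dose = energy per mass),
      = m²·s⁻².
  So Gy⁻¹ = m⁻²·s².
  Combining: kg⁻¹·Wb·Ω·A⁻¹·S·J·lx⁻¹·Gy⁻¹·K = kg⁻¹ · (kg·m²·s⁻²·A⁻¹) · (kg·m²·s⁻³·A⁻²) · A⁻¹ · (kg⁻¹·m⁻²·s³·A²) · (kg·m²·s⁻²) · (m²·cd⁻¹) · (m⁻²·s²) · K = kg·m⁴·s⁻²·A⁻²·K·cd⁻¹.
Left is kg·m²·s⁻²·A⁻²·K; right is kg·m⁴·s⁻²·A⁻²·K·cd⁻¹ — different.

No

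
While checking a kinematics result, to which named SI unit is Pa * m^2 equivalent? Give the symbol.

Pa = N/m² (pressure = force per area),
    = kg·m⁻¹·s⁻².
Combining: Pa·m² = (kg·m⁻¹·s⁻²) · m² = kg·m·s⁻².
kg·m·s⁻² is the base-SI form of the newton.

N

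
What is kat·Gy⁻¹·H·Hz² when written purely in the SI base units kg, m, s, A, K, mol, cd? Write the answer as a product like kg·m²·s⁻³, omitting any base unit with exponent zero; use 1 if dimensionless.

kg·s⁻³·A⁻²·mol

kat = s⁻¹·mol.
Gy = m²·s⁻².
So Gy⁻¹ = m⁻²·s².
H = kg·m²·s⁻²·A⁻².
Hz = s⁻¹.
So Hz² = s⁻².
Combining: kat·Gy⁻¹·H·Hz² = (s⁻¹·mol) · (m⁻²·s²) · (kg·m²·s⁻²·A⁻²) · s⁻² = kg·s⁻³·A⁻²·mol.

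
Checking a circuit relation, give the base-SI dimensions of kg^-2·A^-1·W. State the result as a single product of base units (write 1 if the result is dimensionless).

kg⁻¹·m²·s⁻³·A⁻¹

W = J/s (power = energy per time),
    = kg·m²·s⁻³.
Combining: kg⁻²·A⁻¹·W = kg⁻² · A⁻¹ · (kg·m²·s⁻³) = kg⁻¹·m²·s⁻³·A⁻¹.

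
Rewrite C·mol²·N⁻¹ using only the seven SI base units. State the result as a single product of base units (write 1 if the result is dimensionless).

kg⁻¹·m⁻¹·s³·A·mol²

C = s·A.
N = kg·m·s⁻².
So N⁻¹ = kg⁻¹·m⁻¹·s².
Combining: C·mol²·N⁻¹ = (s·A) · mol² · (kg⁻¹·m⁻¹·s²) = kg⁻¹·m⁻¹·s³·A·mol².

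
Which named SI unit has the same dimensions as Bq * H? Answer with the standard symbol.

Ω

Bq = s⁻¹.
H = kg·m²·s⁻²·A⁻².
Combining: Bq·H = s⁻¹ · (kg·m²·s⁻²·A⁻²) = kg·m²·s⁻³·A⁻².
kg·m²·s⁻³·A⁻² is the base-SI form of the ohm.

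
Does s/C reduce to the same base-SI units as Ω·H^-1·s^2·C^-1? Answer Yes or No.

Left side:
  C = A·s = s·A (charge = current × time).
  So C⁻¹ = s⁻¹·A⁻¹.
  Combining: C⁻¹·s = (s⁻¹·A⁻¹) · s = A⁻¹.
Right side:
  Ω = V/A (resistance = voltage per current),
      = kg·m²·s⁻³·A⁻².
  H = Wb/A (inductance = flux per current),
      = kg·m²·s⁻²·A⁻².
  So H⁻¹ = kg⁻¹·m⁻²·s²·A².
  C = A·s = s·A (charge = current × time).
  So C⁻¹ = s⁻¹·A⁻¹.
  Combining: Ω·H⁻¹·s²·C⁻¹ = (kg·m²·s⁻³·A⁻²) · (kg⁻¹·m⁻²·s²·A²) · s² · (s⁻¹·A⁻¹) = A⁻¹.
Both reduce to A⁻¹.

Yes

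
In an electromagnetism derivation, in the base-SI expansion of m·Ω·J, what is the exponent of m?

5

Ω = kg·m²·s⁻³·A⁻².
J = kg·m²·s⁻².
Combining: m·Ω·J = m · (kg·m²·s⁻³·A⁻²) · (kg·m²·s⁻²) = kg²·m⁵·s⁻⁵·A⁻².
The exponent of m is 5.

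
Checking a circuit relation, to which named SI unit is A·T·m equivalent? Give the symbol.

N

T = kg·s⁻²·A⁻¹.
Combining: A·T·m = A · (kg·s⁻²·A⁻¹) · m = kg·m·s⁻².
kg·m·s⁻² is the base-SI form of the newton.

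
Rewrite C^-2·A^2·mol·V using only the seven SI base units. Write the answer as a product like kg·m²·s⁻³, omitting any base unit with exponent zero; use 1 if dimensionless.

kg·m²·s⁻⁵·A⁻¹·mol

C = A·s = s·A (charge = current × time).
So C⁻² = s⁻²·A⁻².
V = W/A (potential = power per current),
    = kg·m²·s⁻³·A⁻¹.
Combining: C⁻²·A²·mol·V = (s⁻²·A⁻²) · A² · mol · (kg·m²·s⁻³·A⁻¹) = kg·m²·s⁻⁵·A⁻¹·mol.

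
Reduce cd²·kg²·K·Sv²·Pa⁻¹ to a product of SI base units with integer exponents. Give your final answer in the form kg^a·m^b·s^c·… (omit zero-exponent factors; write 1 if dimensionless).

kg·m⁵·s⁻²·K·cd²

Sv = m²·s⁻².
So Sv² = m⁴·s⁻⁴.
Pa = kg·m⁻¹·s⁻².
So Pa⁻¹ = kg⁻¹·m·s².
Combining: cd²·kg²·K·Sv²·Pa⁻¹ = cd² · kg² · K · (m⁴·s⁻⁴) · (kg⁻¹·m·s²) = kg·m⁵·s⁻²·K·cd².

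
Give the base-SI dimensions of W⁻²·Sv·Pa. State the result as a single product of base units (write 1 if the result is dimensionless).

kg⁻¹·m⁻³·s²

W = J/s (power = energy per time),
    = kg·m²·s⁻³.
So W⁻² = kg⁻²·m⁻⁴·s⁶.
Sv = J/kg (equivalent dose = energy per mass),
    = m²·s⁻².
Pa = N/m² (pressure = force per area),
    = kg·m⁻¹·s⁻².
Combining: W⁻²·Sv·Pa = (kg⁻²·m⁻⁴·s⁶) · (m²·s⁻²) · (kg·m⁻¹·s⁻²) = kg⁻¹·m⁻³·s².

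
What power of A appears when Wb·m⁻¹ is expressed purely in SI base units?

-1

Wb = V·s (flux: a volt is a weber per second),
    = kg·m²·s⁻²·A⁻¹.
Combining: Wb·m⁻¹ = (kg·m²·s⁻²·A⁻¹) · m⁻¹ = kg·m·s⁻²·A⁻¹.
The exponent of A is -1.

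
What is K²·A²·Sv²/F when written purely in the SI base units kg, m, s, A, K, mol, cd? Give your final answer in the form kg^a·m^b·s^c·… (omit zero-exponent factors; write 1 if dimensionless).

kg·m⁶·s⁻⁸·K²

Sv = m²·s⁻².
So Sv² = m⁴·s⁻⁴.
F = kg⁻¹·m⁻²·s⁴·A².
So F⁻¹ = kg·m²·s⁻⁴·A⁻².
Combining: K²·A²·Sv²·F⁻¹ = K² · A² · (m⁴·s⁻⁴) · (kg·m²·s⁻⁴·A⁻²) = kg·m⁶·s⁻⁸·K².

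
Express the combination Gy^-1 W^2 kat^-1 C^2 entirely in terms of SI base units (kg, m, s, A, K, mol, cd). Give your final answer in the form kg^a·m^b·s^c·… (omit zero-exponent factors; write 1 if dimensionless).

kg²·m²·s⁻¹·A²·mol⁻¹

Gy = m²·s⁻².
So Gy⁻¹ = m⁻²·s².
W = kg·m²·s⁻³.
So W² = kg²·m⁴·s⁻⁶.
kat = s⁻¹·mol.
So kat⁻¹ = s·mol⁻¹.
C = s·A.
So C² = s²·A².
Combining: Gy⁻¹·W²·kat⁻¹·C² = (m⁻²·s²) · (kg²·m⁴·s⁻⁶) · (s·mol⁻¹) · (s²·A²) = kg²·m²·s⁻¹·A²·mol⁻¹.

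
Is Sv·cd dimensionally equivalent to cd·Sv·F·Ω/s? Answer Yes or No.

Yes

Left side:
  Sv = m²·s⁻².
  Combining: Sv·cd = (m²·s⁻²) · cd = m²·s⁻²·cd.
Right side:
  Sv = m²·s⁻².
  F = kg⁻¹·m⁻²·s⁴·A².
  Ω = kg·m²·s⁻³·A⁻².
  Combining: cd·Sv·F·s⁻¹·Ω = cd · (m²·s⁻²) · (kg⁻¹·m⁻²·s⁴·A²) · s⁻¹ · (kg·m²·s⁻³·A⁻²) = m²·s⁻²·cd.
Both reduce to m²·s⁻²·cd.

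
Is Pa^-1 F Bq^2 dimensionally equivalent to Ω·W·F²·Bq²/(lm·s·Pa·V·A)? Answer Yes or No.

No

Left side:
  Pa = N/m² (pressure = force per area),
      = kg·m⁻¹·s⁻².
  So Pa⁻¹ = kg⁻¹·m·s².
  F = C/V (capacitance = charge per voltage),
      = A·s/(kg·m²·s⁻³·A⁻¹) (substituting C and V),
      = kg⁻¹·m⁻²·s⁴·A².
  Bq = 1/s = s⁻¹ (activity is decays per second).
  So Bq² = s⁻².
  Combining: Pa⁻¹·F·Bq² = (kg⁻¹·m·s²) · (kg⁻¹·m⁻²·s⁴·A²) · s⁻² = kg⁻²·m⁻¹·s⁴·A².
Right side:
  lm = cd·sr = cd (luminous flux; sr is dimensionless).
  So lm⁻¹ = cd⁻¹.
  Ω = V/A (resistance = voltage per current),
      = kg·m²·s⁻³·A⁻².
  W = J/s (power = energy per time),
      = kg·m²·s⁻³.
  Pa = N/m² (pressure = force per area),
      = kg·m⁻¹·s⁻².
  So Pa⁻¹ = kg⁻¹·m·s².
  V = W/A (potential = power per current),
      = kg·m²·s⁻³·A⁻¹.
  So V⁻¹ = kg⁻¹·m⁻²·s³·A.
  F = C/V (capacitance = charge per voltage),
      = A·s/(kg·m²·s⁻³·A⁻¹) (substituting C and V),
      = kg⁻¹·m⁻²·s⁴·A².
  So F² = kg⁻²·m⁻⁴·s⁸·A⁴.
  Bq = 1/s = s⁻¹ (activity is decays per second).
  So Bq² = s⁻².
  Combining: lm⁻¹·s⁻¹·Ω·W·Pa⁻¹·V⁻¹·A⁻¹·F²·Bq² = cd⁻¹ · s⁻¹ · (kg·m²·s⁻³·A⁻²) · (kg·m²·s⁻³) · (kg⁻¹·m·s²) · (kg⁻¹·m⁻²·s³·A) · A⁻¹ · (kg⁻²·m⁻⁴·s⁸·A⁴) · s⁻² = kg⁻²·m⁻¹·s⁴·A²·cd⁻¹.
Left is kg⁻²·m⁻¹·s⁴·A²; right is kg⁻²·m⁻¹·s⁴·A²·cd⁻¹ — different.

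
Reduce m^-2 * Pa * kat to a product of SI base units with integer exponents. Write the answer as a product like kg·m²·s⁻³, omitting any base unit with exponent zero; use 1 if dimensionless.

Pa = N/m² (pressure = force per area),
    = kg·m⁻¹·s⁻².
kat = mol/s = s⁻¹·mol (catalytic activity).
Combining: m⁻²·Pa·kat = m⁻² · (kg·m⁻¹·s⁻²) · (s⁻¹·mol) = kg·m⁻³·s⁻³·mol.

kg·m⁻³·s⁻³·mol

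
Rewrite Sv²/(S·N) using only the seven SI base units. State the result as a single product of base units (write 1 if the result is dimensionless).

m⁵·s⁻⁵·A⁻²

S = kg⁻¹·m⁻²·s³·A².
So S⁻¹ = kg·m²·s⁻³·A⁻².
N = kg·m·s⁻².
So N⁻¹ = kg⁻¹·m⁻¹·s².
Sv = m²·s⁻².
So Sv² = m⁴·s⁻⁴.
Combining: S⁻¹·N⁻¹·Sv² = (kg·m²·s⁻³·A⁻²) · (kg⁻¹·m⁻¹·s²) · (m⁴·s⁻⁴) = m⁵·s⁻⁵·A⁻².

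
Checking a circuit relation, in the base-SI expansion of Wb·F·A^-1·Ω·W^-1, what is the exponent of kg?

Wb = kg·m²·s⁻²·A⁻¹.
F = kg⁻¹·m⁻²·s⁴·A².
Ω = kg·m²·s⁻³·A⁻².
W = kg·m²·s⁻³.
So W⁻¹ = kg⁻¹·m⁻²·s³.
Combining: Wb·F·A⁻¹·Ω·W⁻¹ = (kg·m²·s⁻²·A⁻¹) · (kg⁻¹·m⁻²·s⁴·A²) · A⁻¹ · (kg·m²·s⁻³·A⁻²) · (kg⁻¹·m⁻²·s³) = s²·A⁻².
The exponent of kg is 0.

0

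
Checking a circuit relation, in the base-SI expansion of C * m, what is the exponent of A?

1

C = s·A.
Combining: C·m = (s·A) · m = m·s·A.
The exponent of A is 1.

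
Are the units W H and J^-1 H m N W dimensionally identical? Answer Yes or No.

Left side:
  W = J/s (power = energy per time),
      = kg·m²·s⁻³.
  H = Wb/A (inductance = flux per current),
      = kg·m²·s⁻²·A⁻².
  Combining: W·H = (kg·m²·s⁻³) · (kg·m²·s⁻²·A⁻²) = kg²·m⁴·s⁻⁵·A⁻².
Right side:
  J = N·m (work = force × distance),
      = kg·m²·s⁻².
  So J⁻¹ = kg⁻¹·m⁻²·s².
  H = Wb/A (inductance = flux per current),
      = kg·m²·s⁻²·A⁻².
  N = kg·m/s² = kg·m·s⁻² (force = mass × acceleration).
  W = J/s (power = energy per time),
      = kg·m²·s⁻³.
  Combining: J⁻¹·H·m·N·W = (kg⁻¹·m⁻²·s²) · (kg·m²·s⁻²·A⁻²) · m · (kg·m·s⁻²) · (kg·m²·s⁻³) = kg²·m⁴·s⁻⁵·A⁻².
Both reduce to kg²·m⁴·s⁻⁵·A⁻².

Yes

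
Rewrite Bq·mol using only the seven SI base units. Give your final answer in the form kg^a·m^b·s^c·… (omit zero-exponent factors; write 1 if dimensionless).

s⁻¹·mol

Bq = 1/s = s⁻¹ (activity is decays per second).
Combining: Bq·mol = s⁻¹ · mol = s⁻¹·mol.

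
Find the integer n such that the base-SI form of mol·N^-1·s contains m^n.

-1

N = kg·m/s² = kg·m·s⁻² (force = mass × acceleration).
So N⁻¹ = kg⁻¹·m⁻¹·s².
Combining: mol·N⁻¹·s = mol · (kg⁻¹·m⁻¹·s²) · s = kg⁻¹·m⁻¹·s³·mol.
The exponent of m is -1.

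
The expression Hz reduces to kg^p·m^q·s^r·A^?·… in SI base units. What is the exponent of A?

0

Hz = s⁻¹.
The exponent of A is 0.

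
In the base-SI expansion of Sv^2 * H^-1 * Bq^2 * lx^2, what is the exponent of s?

-4

Sv = J/kg (equivalent dose = energy per mass),
    = m²·s⁻².
So Sv² = m⁴·s⁻⁴.
H = Wb/A (inductance = flux per current),
    = kg·m²·s⁻²·A⁻².
So H⁻¹ = kg⁻¹·m⁻²·s²·A².
Bq = 1/s = s⁻¹ (activity is decays per second).
So Bq² = s⁻².
lx = lm/m² (illuminance = luminous flux per area),
    = m⁻²·cd.
So lx² = m⁻⁴·cd².
Combining: Sv²·H⁻¹·Bq²·lx² = (m⁴·s⁻⁴) · (kg⁻¹·m⁻²·s²·A²) · s⁻² · (m⁻⁴·cd²) = kg⁻¹·m⁻²·s⁻⁴·A²·cd².
The exponent of s is -4.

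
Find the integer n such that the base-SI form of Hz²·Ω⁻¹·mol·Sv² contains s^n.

Hz = s⁻¹.
So Hz² = s⁻².
Ω = kg·m²·s⁻³·A⁻².
So Ω⁻¹ = kg⁻¹·m⁻²·s³·A².
Sv = m²·s⁻².
So Sv² = m⁴·s⁻⁴.
Combining: Hz²·Ω⁻¹·mol·Sv² = s⁻² · (kg⁻¹·m⁻²·s³·A²) · mol · (m⁴·s⁻⁴) = kg⁻¹·m²·s⁻³·A²·mol.
The exponent of s is -3.

-3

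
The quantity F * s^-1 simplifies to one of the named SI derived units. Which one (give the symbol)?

F = C/V (capacitance = charge per voltage),
    = A·s/(kg·m²·s⁻³·A⁻¹) (substituting C and V),
    = kg⁻¹·m⁻²·s⁴·A².
Combining: F·s⁻¹ = (kg⁻¹·m⁻²·s⁴·A²) · s⁻¹ = kg⁻¹·m⁻²·s³·A².
kg⁻¹·m⁻²·s³·A² is the base-SI form of the siemens.

S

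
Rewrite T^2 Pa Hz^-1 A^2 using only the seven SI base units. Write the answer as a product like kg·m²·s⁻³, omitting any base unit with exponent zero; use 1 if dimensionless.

T = Wb/m² (flux density = flux per area),
    = kg·s⁻²·A⁻¹.
So T² = kg²·s⁻⁴·A⁻².
Pa = N/m² (pressure = force per area),
    = kg·m⁻¹·s⁻².
Hz = 1/s = s⁻¹ (frequency is cycles per second).
So Hz⁻¹ = s.
Combining: T²·Pa·Hz⁻¹·A² = (kg²·s⁻⁴·A⁻²) · (kg·m⁻¹·s⁻²) · s · A² = kg³·m⁻¹·s⁻⁵.

kg³·m⁻¹·s⁻⁵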